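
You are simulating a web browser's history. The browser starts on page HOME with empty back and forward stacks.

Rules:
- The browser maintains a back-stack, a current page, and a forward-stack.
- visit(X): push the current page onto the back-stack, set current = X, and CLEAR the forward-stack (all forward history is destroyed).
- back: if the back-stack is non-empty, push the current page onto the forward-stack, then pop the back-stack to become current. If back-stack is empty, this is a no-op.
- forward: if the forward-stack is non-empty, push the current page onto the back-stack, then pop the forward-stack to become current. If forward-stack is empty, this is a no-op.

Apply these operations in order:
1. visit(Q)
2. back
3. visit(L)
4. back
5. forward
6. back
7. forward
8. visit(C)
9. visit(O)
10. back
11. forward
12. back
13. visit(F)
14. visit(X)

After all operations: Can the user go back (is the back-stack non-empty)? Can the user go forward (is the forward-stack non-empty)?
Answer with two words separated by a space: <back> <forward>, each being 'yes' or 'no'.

Answer: yes no

Derivation:
After 1 (visit(Q)): cur=Q back=1 fwd=0
After 2 (back): cur=HOME back=0 fwd=1
After 3 (visit(L)): cur=L back=1 fwd=0
After 4 (back): cur=HOME back=0 fwd=1
After 5 (forward): cur=L back=1 fwd=0
After 6 (back): cur=HOME back=0 fwd=1
After 7 (forward): cur=L back=1 fwd=0
After 8 (visit(C)): cur=C back=2 fwd=0
After 9 (visit(O)): cur=O back=3 fwd=0
After 10 (back): cur=C back=2 fwd=1
After 11 (forward): cur=O back=3 fwd=0
After 12 (back): cur=C back=2 fwd=1
After 13 (visit(F)): cur=F back=3 fwd=0
After 14 (visit(X)): cur=X back=4 fwd=0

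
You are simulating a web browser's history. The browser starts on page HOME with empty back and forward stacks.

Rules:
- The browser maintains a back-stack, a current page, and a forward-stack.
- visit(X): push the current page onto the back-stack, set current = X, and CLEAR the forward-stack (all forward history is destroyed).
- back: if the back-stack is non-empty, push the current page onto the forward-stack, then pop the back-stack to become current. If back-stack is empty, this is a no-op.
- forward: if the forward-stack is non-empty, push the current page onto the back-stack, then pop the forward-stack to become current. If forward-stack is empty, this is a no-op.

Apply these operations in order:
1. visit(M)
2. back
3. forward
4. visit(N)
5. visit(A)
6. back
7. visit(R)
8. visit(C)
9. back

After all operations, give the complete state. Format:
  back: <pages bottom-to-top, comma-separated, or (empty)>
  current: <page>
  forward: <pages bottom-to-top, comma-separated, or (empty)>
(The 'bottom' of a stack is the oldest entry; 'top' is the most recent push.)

Answer: back: HOME,M,N
current: R
forward: C

Derivation:
After 1 (visit(M)): cur=M back=1 fwd=0
After 2 (back): cur=HOME back=0 fwd=1
After 3 (forward): cur=M back=1 fwd=0
After 4 (visit(N)): cur=N back=2 fwd=0
After 5 (visit(A)): cur=A back=3 fwd=0
After 6 (back): cur=N back=2 fwd=1
After 7 (visit(R)): cur=R back=3 fwd=0
After 8 (visit(C)): cur=C back=4 fwd=0
After 9 (back): cur=R back=3 fwd=1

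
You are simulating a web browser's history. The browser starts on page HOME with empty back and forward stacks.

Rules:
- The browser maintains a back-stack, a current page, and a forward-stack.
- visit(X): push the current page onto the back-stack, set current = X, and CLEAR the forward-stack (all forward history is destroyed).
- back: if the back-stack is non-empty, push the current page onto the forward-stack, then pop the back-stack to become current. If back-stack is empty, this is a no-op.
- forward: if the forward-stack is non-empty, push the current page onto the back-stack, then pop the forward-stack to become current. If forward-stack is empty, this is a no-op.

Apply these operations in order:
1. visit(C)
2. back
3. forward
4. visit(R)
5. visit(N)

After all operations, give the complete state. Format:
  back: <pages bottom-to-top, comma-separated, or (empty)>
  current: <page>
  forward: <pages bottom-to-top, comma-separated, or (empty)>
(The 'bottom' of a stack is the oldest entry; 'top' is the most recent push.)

After 1 (visit(C)): cur=C back=1 fwd=0
After 2 (back): cur=HOME back=0 fwd=1
After 3 (forward): cur=C back=1 fwd=0
After 4 (visit(R)): cur=R back=2 fwd=0
After 5 (visit(N)): cur=N back=3 fwd=0

Answer: back: HOME,C,R
current: N
forward: (empty)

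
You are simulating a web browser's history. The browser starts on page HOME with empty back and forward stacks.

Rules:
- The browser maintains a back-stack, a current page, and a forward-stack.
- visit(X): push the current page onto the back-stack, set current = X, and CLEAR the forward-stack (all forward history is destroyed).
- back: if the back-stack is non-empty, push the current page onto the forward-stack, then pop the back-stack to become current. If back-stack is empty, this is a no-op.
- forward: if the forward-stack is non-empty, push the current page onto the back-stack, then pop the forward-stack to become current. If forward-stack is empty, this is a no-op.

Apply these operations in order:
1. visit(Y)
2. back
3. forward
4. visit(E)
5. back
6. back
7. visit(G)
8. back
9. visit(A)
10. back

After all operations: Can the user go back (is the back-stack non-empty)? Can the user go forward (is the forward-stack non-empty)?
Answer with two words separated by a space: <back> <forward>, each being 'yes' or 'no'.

Answer: no yes

Derivation:
After 1 (visit(Y)): cur=Y back=1 fwd=0
After 2 (back): cur=HOME back=0 fwd=1
After 3 (forward): cur=Y back=1 fwd=0
After 4 (visit(E)): cur=E back=2 fwd=0
After 5 (back): cur=Y back=1 fwd=1
After 6 (back): cur=HOME back=0 fwd=2
After 7 (visit(G)): cur=G back=1 fwd=0
After 8 (back): cur=HOME back=0 fwd=1
After 9 (visit(A)): cur=A back=1 fwd=0
After 10 (back): cur=HOME back=0 fwd=1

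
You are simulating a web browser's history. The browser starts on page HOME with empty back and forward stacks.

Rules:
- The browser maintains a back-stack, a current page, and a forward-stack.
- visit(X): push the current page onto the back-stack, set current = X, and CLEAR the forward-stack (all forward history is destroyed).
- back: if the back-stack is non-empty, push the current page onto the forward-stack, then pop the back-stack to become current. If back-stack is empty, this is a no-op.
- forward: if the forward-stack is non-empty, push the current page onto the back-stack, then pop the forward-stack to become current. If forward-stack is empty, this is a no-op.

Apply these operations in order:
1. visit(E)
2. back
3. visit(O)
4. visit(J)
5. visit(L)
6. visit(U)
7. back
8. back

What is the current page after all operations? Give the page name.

Answer: J

Derivation:
After 1 (visit(E)): cur=E back=1 fwd=0
After 2 (back): cur=HOME back=0 fwd=1
After 3 (visit(O)): cur=O back=1 fwd=0
After 4 (visit(J)): cur=J back=2 fwd=0
After 5 (visit(L)): cur=L back=3 fwd=0
After 6 (visit(U)): cur=U back=4 fwd=0
After 7 (back): cur=L back=3 fwd=1
After 8 (back): cur=J back=2 fwd=2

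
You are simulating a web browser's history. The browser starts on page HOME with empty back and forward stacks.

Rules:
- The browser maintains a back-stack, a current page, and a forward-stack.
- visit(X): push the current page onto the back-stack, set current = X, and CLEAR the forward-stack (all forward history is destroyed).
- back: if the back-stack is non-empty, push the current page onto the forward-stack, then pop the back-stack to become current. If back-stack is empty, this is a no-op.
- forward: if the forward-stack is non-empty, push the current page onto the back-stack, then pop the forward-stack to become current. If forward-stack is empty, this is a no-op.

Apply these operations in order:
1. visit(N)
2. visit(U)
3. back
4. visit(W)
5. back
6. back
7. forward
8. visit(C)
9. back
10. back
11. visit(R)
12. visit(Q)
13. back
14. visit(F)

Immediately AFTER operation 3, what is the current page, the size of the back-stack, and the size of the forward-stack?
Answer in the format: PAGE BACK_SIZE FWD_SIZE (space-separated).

After 1 (visit(N)): cur=N back=1 fwd=0
After 2 (visit(U)): cur=U back=2 fwd=0
After 3 (back): cur=N back=1 fwd=1

N 1 1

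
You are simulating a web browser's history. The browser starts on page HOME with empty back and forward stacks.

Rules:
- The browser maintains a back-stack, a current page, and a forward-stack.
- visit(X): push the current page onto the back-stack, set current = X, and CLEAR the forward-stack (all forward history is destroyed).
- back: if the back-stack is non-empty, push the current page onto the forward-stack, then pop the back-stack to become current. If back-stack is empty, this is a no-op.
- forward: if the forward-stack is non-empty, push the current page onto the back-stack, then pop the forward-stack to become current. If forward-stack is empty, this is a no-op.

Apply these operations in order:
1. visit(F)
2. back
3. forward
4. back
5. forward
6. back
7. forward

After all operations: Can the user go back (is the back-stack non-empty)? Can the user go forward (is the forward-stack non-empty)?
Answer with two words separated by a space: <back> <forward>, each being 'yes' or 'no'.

After 1 (visit(F)): cur=F back=1 fwd=0
After 2 (back): cur=HOME back=0 fwd=1
After 3 (forward): cur=F back=1 fwd=0
After 4 (back): cur=HOME back=0 fwd=1
After 5 (forward): cur=F back=1 fwd=0
After 6 (back): cur=HOME back=0 fwd=1
After 7 (forward): cur=F back=1 fwd=0

Answer: yes no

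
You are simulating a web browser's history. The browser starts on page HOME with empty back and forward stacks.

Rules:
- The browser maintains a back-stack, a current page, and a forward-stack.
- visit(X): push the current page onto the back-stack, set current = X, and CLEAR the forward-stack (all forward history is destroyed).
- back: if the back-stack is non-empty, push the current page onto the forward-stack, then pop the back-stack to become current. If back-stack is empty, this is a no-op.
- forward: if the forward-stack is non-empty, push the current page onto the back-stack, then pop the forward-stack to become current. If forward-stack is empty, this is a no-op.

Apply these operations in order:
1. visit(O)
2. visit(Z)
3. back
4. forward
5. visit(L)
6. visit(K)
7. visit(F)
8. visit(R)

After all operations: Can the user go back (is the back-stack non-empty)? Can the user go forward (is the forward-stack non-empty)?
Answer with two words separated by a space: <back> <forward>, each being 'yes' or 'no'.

Answer: yes no

Derivation:
After 1 (visit(O)): cur=O back=1 fwd=0
After 2 (visit(Z)): cur=Z back=2 fwd=0
After 3 (back): cur=O back=1 fwd=1
After 4 (forward): cur=Z back=2 fwd=0
After 5 (visit(L)): cur=L back=3 fwd=0
After 6 (visit(K)): cur=K back=4 fwd=0
After 7 (visit(F)): cur=F back=5 fwd=0
After 8 (visit(R)): cur=R back=6 fwd=0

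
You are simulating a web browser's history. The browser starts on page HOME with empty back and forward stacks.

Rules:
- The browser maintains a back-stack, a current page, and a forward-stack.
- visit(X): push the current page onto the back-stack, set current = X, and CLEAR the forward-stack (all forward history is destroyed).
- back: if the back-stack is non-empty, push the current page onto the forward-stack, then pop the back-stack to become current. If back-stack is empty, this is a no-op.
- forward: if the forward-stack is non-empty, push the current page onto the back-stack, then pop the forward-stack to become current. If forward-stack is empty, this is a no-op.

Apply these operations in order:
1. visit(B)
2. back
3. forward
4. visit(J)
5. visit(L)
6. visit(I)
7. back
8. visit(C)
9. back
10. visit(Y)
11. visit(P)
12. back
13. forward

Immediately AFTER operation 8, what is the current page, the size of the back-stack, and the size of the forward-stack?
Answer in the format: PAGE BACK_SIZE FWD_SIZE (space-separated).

After 1 (visit(B)): cur=B back=1 fwd=0
After 2 (back): cur=HOME back=0 fwd=1
After 3 (forward): cur=B back=1 fwd=0
After 4 (visit(J)): cur=J back=2 fwd=0
After 5 (visit(L)): cur=L back=3 fwd=0
After 6 (visit(I)): cur=I back=4 fwd=0
After 7 (back): cur=L back=3 fwd=1
After 8 (visit(C)): cur=C back=4 fwd=0

C 4 0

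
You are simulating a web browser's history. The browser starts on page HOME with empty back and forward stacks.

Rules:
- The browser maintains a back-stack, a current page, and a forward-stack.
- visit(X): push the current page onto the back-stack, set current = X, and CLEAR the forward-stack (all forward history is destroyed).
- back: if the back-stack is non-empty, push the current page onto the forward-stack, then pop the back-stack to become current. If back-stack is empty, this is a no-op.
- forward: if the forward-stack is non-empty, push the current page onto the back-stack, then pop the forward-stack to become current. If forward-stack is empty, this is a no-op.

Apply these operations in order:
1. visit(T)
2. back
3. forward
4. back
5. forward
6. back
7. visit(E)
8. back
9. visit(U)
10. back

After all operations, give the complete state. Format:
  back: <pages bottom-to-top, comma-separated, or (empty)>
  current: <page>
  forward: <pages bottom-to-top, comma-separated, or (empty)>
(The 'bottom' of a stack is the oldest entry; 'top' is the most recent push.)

After 1 (visit(T)): cur=T back=1 fwd=0
After 2 (back): cur=HOME back=0 fwd=1
After 3 (forward): cur=T back=1 fwd=0
After 4 (back): cur=HOME back=0 fwd=1
After 5 (forward): cur=T back=1 fwd=0
After 6 (back): cur=HOME back=0 fwd=1
After 7 (visit(E)): cur=E back=1 fwd=0
After 8 (back): cur=HOME back=0 fwd=1
After 9 (visit(U)): cur=U back=1 fwd=0
After 10 (back): cur=HOME back=0 fwd=1

Answer: back: (empty)
current: HOME
forward: U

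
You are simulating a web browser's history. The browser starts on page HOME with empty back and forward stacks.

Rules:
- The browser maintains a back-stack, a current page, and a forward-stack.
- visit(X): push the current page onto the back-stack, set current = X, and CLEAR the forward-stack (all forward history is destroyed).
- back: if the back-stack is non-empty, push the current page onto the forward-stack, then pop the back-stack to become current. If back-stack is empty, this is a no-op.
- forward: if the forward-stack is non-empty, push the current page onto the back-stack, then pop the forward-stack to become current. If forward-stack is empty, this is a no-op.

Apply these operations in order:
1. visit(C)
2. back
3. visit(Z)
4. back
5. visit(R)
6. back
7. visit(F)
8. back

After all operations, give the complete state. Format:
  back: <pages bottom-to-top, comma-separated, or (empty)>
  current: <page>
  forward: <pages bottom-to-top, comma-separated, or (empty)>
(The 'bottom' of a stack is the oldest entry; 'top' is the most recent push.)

After 1 (visit(C)): cur=C back=1 fwd=0
After 2 (back): cur=HOME back=0 fwd=1
After 3 (visit(Z)): cur=Z back=1 fwd=0
After 4 (back): cur=HOME back=0 fwd=1
After 5 (visit(R)): cur=R back=1 fwd=0
After 6 (back): cur=HOME back=0 fwd=1
After 7 (visit(F)): cur=F back=1 fwd=0
After 8 (back): cur=HOME back=0 fwd=1

Answer: back: (empty)
current: HOME
forward: F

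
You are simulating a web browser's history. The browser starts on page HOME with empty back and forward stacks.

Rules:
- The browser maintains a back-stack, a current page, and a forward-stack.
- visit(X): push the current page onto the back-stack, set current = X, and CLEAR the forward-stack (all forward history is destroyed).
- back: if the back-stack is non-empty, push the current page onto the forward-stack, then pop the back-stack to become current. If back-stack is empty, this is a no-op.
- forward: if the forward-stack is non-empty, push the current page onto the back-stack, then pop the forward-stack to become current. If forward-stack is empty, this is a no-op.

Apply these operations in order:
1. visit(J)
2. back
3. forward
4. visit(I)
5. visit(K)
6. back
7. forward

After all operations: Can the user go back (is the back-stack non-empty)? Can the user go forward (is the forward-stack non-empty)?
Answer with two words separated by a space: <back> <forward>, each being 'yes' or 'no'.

Answer: yes no

Derivation:
After 1 (visit(J)): cur=J back=1 fwd=0
After 2 (back): cur=HOME back=0 fwd=1
After 3 (forward): cur=J back=1 fwd=0
After 4 (visit(I)): cur=I back=2 fwd=0
After 5 (visit(K)): cur=K back=3 fwd=0
After 6 (back): cur=I back=2 fwd=1
After 7 (forward): cur=K back=3 fwd=0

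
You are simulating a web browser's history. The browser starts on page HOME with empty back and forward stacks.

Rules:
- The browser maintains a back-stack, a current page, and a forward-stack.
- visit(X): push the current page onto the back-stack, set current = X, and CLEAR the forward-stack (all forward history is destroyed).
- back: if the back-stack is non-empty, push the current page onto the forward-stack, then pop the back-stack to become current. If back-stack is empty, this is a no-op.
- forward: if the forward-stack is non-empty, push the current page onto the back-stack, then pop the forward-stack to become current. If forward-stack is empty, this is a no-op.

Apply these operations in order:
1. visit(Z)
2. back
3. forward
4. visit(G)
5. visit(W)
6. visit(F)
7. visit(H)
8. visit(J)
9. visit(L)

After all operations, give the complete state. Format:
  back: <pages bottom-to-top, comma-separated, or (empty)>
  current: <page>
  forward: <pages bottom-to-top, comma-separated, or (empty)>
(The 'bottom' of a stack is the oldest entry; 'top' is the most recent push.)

Answer: back: HOME,Z,G,W,F,H,J
current: L
forward: (empty)

Derivation:
After 1 (visit(Z)): cur=Z back=1 fwd=0
After 2 (back): cur=HOME back=0 fwd=1
After 3 (forward): cur=Z back=1 fwd=0
After 4 (visit(G)): cur=G back=2 fwd=0
After 5 (visit(W)): cur=W back=3 fwd=0
After 6 (visit(F)): cur=F back=4 fwd=0
After 7 (visit(H)): cur=H back=5 fwd=0
After 8 (visit(J)): cur=J back=6 fwd=0
After 9 (visit(L)): cur=L back=7 fwd=0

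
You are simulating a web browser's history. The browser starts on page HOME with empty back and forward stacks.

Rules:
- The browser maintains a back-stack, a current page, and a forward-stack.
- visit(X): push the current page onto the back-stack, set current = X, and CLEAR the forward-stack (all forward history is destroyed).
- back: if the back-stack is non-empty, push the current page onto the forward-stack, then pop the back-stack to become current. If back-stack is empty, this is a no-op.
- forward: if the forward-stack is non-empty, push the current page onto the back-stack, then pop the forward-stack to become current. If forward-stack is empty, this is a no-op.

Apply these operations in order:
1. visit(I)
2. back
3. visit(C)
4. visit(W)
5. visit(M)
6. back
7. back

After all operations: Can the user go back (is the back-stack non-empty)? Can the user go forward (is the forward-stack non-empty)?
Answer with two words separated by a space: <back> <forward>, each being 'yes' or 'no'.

After 1 (visit(I)): cur=I back=1 fwd=0
After 2 (back): cur=HOME back=0 fwd=1
After 3 (visit(C)): cur=C back=1 fwd=0
After 4 (visit(W)): cur=W back=2 fwd=0
After 5 (visit(M)): cur=M back=3 fwd=0
After 6 (back): cur=W back=2 fwd=1
After 7 (back): cur=C back=1 fwd=2

Answer: yes yes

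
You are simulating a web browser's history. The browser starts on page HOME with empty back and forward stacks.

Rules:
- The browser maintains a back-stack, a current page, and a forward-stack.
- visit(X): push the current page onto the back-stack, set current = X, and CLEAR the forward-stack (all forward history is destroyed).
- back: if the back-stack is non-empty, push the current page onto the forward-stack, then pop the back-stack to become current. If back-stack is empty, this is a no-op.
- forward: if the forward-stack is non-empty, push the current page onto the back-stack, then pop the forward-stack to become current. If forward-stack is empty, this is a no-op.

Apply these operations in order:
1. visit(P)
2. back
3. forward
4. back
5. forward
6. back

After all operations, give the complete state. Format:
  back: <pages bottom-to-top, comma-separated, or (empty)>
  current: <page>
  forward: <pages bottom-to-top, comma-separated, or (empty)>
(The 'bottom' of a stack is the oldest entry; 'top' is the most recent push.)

After 1 (visit(P)): cur=P back=1 fwd=0
After 2 (back): cur=HOME back=0 fwd=1
After 3 (forward): cur=P back=1 fwd=0
After 4 (back): cur=HOME back=0 fwd=1
After 5 (forward): cur=P back=1 fwd=0
After 6 (back): cur=HOME back=0 fwd=1

Answer: back: (empty)
current: HOME
forward: P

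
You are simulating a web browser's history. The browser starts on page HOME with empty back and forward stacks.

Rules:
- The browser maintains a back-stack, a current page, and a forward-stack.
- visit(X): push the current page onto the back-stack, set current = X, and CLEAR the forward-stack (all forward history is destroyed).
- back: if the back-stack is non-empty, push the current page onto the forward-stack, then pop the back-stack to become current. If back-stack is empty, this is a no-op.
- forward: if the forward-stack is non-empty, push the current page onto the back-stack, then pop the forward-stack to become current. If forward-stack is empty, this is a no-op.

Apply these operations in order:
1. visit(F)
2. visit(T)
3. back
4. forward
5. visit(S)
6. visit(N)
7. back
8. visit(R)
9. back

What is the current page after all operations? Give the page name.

After 1 (visit(F)): cur=F back=1 fwd=0
After 2 (visit(T)): cur=T back=2 fwd=0
After 3 (back): cur=F back=1 fwd=1
After 4 (forward): cur=T back=2 fwd=0
After 5 (visit(S)): cur=S back=3 fwd=0
After 6 (visit(N)): cur=N back=4 fwd=0
After 7 (back): cur=S back=3 fwd=1
After 8 (visit(R)): cur=R back=4 fwd=0
After 9 (back): cur=S back=3 fwd=1

Answer: S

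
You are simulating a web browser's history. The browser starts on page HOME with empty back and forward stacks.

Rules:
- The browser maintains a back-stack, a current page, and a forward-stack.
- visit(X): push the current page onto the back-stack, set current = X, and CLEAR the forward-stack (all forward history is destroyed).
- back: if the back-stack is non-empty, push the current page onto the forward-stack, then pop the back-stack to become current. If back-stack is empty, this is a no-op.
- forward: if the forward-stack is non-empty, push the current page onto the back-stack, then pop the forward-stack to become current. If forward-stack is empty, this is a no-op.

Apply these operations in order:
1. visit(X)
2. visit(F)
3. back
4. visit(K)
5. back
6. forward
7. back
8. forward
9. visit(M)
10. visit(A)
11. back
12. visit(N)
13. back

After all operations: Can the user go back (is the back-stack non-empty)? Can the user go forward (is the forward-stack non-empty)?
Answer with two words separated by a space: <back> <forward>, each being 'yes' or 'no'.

Answer: yes yes

Derivation:
After 1 (visit(X)): cur=X back=1 fwd=0
After 2 (visit(F)): cur=F back=2 fwd=0
After 3 (back): cur=X back=1 fwd=1
After 4 (visit(K)): cur=K back=2 fwd=0
After 5 (back): cur=X back=1 fwd=1
After 6 (forward): cur=K back=2 fwd=0
After 7 (back): cur=X back=1 fwd=1
After 8 (forward): cur=K back=2 fwd=0
After 9 (visit(M)): cur=M back=3 fwd=0
After 10 (visit(A)): cur=A back=4 fwd=0
After 11 (back): cur=M back=3 fwd=1
After 12 (visit(N)): cur=N back=4 fwd=0
After 13 (back): cur=M back=3 fwd=1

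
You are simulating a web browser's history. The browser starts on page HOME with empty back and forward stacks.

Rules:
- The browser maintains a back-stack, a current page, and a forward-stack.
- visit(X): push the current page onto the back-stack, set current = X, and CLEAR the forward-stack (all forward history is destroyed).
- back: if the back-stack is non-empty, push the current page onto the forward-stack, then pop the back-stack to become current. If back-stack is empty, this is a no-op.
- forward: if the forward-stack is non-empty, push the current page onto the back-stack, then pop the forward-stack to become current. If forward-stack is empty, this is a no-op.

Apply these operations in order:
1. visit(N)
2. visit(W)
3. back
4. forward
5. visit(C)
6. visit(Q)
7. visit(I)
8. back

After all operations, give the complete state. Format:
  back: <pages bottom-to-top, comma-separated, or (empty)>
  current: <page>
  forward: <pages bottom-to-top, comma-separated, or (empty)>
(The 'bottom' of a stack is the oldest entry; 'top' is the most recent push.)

Answer: back: HOME,N,W,C
current: Q
forward: I

Derivation:
After 1 (visit(N)): cur=N back=1 fwd=0
After 2 (visit(W)): cur=W back=2 fwd=0
After 3 (back): cur=N back=1 fwd=1
After 4 (forward): cur=W back=2 fwd=0
After 5 (visit(C)): cur=C back=3 fwd=0
After 6 (visit(Q)): cur=Q back=4 fwd=0
After 7 (visit(I)): cur=I back=5 fwd=0
After 8 (back): cur=Q back=4 fwd=1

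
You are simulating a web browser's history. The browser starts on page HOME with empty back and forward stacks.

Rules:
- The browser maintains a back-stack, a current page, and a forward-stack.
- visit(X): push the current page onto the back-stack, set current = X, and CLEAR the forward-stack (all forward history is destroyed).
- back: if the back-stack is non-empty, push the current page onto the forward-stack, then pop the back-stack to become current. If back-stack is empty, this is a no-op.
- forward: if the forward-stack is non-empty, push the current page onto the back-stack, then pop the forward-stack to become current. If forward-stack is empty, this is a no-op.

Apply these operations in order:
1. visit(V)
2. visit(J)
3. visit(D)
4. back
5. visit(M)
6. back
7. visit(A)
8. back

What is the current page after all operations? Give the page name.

After 1 (visit(V)): cur=V back=1 fwd=0
After 2 (visit(J)): cur=J back=2 fwd=0
After 3 (visit(D)): cur=D back=3 fwd=0
After 4 (back): cur=J back=2 fwd=1
After 5 (visit(M)): cur=M back=3 fwd=0
After 6 (back): cur=J back=2 fwd=1
After 7 (visit(A)): cur=A back=3 fwd=0
After 8 (back): cur=J back=2 fwd=1

Answer: J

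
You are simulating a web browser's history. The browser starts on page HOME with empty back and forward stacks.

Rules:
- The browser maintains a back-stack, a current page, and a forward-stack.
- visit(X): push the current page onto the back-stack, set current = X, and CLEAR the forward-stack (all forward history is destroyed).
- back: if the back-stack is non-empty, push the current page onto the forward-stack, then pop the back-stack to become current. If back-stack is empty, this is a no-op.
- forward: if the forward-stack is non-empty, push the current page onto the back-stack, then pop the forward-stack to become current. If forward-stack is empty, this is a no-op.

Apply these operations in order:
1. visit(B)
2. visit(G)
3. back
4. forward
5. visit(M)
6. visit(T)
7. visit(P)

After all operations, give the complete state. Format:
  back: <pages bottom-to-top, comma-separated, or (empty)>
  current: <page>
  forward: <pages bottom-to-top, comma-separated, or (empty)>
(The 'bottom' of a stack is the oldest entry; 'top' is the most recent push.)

After 1 (visit(B)): cur=B back=1 fwd=0
After 2 (visit(G)): cur=G back=2 fwd=0
After 3 (back): cur=B back=1 fwd=1
After 4 (forward): cur=G back=2 fwd=0
After 5 (visit(M)): cur=M back=3 fwd=0
After 6 (visit(T)): cur=T back=4 fwd=0
After 7 (visit(P)): cur=P back=5 fwd=0

Answer: back: HOME,B,G,M,T
current: P
forward: (empty)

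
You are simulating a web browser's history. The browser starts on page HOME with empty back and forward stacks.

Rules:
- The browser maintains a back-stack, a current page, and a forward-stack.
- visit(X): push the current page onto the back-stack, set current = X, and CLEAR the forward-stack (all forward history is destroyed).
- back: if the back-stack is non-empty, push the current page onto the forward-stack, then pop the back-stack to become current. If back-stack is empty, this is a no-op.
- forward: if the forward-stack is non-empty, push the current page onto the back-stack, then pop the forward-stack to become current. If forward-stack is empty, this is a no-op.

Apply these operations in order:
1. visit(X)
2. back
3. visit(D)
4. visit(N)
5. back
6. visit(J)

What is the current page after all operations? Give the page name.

After 1 (visit(X)): cur=X back=1 fwd=0
After 2 (back): cur=HOME back=0 fwd=1
After 3 (visit(D)): cur=D back=1 fwd=0
After 4 (visit(N)): cur=N back=2 fwd=0
After 5 (back): cur=D back=1 fwd=1
After 6 (visit(J)): cur=J back=2 fwd=0

Answer: J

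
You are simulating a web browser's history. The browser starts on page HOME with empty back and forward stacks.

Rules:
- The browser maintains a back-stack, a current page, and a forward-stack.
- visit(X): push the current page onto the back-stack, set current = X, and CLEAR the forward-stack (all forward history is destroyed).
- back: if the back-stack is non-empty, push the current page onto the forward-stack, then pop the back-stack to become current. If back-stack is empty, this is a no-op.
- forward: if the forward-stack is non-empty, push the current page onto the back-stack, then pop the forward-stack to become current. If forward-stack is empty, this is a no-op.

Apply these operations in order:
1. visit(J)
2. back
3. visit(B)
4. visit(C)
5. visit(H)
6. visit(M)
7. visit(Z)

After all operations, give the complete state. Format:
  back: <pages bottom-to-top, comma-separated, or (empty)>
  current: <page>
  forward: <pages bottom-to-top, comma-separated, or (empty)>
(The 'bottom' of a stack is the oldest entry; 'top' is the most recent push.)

After 1 (visit(J)): cur=J back=1 fwd=0
After 2 (back): cur=HOME back=0 fwd=1
After 3 (visit(B)): cur=B back=1 fwd=0
After 4 (visit(C)): cur=C back=2 fwd=0
After 5 (visit(H)): cur=H back=3 fwd=0
After 6 (visit(M)): cur=M back=4 fwd=0
After 7 (visit(Z)): cur=Z back=5 fwd=0

Answer: back: HOME,B,C,H,M
current: Z
forward: (empty)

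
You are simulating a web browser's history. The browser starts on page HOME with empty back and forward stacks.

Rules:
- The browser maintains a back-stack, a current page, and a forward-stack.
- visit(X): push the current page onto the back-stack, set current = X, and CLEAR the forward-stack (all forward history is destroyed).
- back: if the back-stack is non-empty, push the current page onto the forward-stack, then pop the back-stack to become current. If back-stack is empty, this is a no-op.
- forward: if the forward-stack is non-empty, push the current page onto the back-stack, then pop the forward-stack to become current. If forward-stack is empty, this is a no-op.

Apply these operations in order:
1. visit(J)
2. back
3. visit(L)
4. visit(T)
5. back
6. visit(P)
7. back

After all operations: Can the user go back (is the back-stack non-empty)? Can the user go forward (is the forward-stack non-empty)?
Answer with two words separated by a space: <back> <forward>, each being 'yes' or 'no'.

Answer: yes yes

Derivation:
After 1 (visit(J)): cur=J back=1 fwd=0
After 2 (back): cur=HOME back=0 fwd=1
After 3 (visit(L)): cur=L back=1 fwd=0
After 4 (visit(T)): cur=T back=2 fwd=0
After 5 (back): cur=L back=1 fwd=1
After 6 (visit(P)): cur=P back=2 fwd=0
After 7 (back): cur=L back=1 fwd=1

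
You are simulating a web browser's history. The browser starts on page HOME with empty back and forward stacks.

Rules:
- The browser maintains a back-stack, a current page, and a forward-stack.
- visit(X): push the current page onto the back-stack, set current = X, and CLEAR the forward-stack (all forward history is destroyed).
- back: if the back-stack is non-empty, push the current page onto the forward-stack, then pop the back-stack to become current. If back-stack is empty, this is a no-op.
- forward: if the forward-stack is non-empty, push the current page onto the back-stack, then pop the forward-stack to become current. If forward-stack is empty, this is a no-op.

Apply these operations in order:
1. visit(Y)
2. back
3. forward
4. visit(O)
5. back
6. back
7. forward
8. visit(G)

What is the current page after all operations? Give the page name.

After 1 (visit(Y)): cur=Y back=1 fwd=0
After 2 (back): cur=HOME back=0 fwd=1
After 3 (forward): cur=Y back=1 fwd=0
After 4 (visit(O)): cur=O back=2 fwd=0
After 5 (back): cur=Y back=1 fwd=1
After 6 (back): cur=HOME back=0 fwd=2
After 7 (forward): cur=Y back=1 fwd=1
After 8 (visit(G)): cur=G back=2 fwd=0

Answer: G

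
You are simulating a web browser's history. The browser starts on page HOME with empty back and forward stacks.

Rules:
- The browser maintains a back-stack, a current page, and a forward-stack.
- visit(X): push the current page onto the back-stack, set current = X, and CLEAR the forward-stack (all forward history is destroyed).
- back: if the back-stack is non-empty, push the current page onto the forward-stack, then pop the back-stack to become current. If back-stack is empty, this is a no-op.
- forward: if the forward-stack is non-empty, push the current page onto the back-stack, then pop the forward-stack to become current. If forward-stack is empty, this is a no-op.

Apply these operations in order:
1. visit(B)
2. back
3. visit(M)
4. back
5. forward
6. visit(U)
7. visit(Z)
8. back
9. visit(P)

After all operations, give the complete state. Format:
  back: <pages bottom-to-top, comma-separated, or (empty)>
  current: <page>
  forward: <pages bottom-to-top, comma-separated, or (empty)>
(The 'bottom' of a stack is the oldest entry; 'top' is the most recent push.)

After 1 (visit(B)): cur=B back=1 fwd=0
After 2 (back): cur=HOME back=0 fwd=1
After 3 (visit(M)): cur=M back=1 fwd=0
After 4 (back): cur=HOME back=0 fwd=1
After 5 (forward): cur=M back=1 fwd=0
After 6 (visit(U)): cur=U back=2 fwd=0
After 7 (visit(Z)): cur=Z back=3 fwd=0
After 8 (back): cur=U back=2 fwd=1
After 9 (visit(P)): cur=P back=3 fwd=0

Answer: back: HOME,M,U
current: P
forward: (empty)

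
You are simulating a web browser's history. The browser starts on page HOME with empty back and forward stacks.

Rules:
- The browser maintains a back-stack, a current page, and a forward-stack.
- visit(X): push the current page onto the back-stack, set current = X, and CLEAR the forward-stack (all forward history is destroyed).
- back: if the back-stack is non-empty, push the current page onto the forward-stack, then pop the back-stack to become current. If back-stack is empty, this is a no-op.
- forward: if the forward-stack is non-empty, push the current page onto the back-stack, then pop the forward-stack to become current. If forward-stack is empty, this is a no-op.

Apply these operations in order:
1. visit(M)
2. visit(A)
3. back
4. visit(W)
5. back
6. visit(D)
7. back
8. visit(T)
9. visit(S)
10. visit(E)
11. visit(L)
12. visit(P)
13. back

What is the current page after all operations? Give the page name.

After 1 (visit(M)): cur=M back=1 fwd=0
After 2 (visit(A)): cur=A back=2 fwd=0
After 3 (back): cur=M back=1 fwd=1
After 4 (visit(W)): cur=W back=2 fwd=0
After 5 (back): cur=M back=1 fwd=1
After 6 (visit(D)): cur=D back=2 fwd=0
After 7 (back): cur=M back=1 fwd=1
After 8 (visit(T)): cur=T back=2 fwd=0
After 9 (visit(S)): cur=S back=3 fwd=0
After 10 (visit(E)): cur=E back=4 fwd=0
After 11 (visit(L)): cur=L back=5 fwd=0
After 12 (visit(P)): cur=P back=6 fwd=0
After 13 (back): cur=L back=5 fwd=1

Answer: L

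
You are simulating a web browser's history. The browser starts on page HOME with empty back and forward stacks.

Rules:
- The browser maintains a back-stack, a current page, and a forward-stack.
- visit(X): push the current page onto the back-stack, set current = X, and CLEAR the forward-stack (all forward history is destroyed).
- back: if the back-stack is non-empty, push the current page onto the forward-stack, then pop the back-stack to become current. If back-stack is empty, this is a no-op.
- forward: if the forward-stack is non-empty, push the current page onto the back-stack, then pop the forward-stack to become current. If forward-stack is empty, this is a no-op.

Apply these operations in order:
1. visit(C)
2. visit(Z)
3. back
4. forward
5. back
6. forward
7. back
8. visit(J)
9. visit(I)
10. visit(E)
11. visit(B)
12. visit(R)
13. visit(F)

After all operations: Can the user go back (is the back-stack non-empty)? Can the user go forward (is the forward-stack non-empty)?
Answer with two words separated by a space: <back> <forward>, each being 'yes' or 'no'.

After 1 (visit(C)): cur=C back=1 fwd=0
After 2 (visit(Z)): cur=Z back=2 fwd=0
After 3 (back): cur=C back=1 fwd=1
After 4 (forward): cur=Z back=2 fwd=0
After 5 (back): cur=C back=1 fwd=1
After 6 (forward): cur=Z back=2 fwd=0
After 7 (back): cur=C back=1 fwd=1
After 8 (visit(J)): cur=J back=2 fwd=0
After 9 (visit(I)): cur=I back=3 fwd=0
After 10 (visit(E)): cur=E back=4 fwd=0
After 11 (visit(B)): cur=B back=5 fwd=0
After 12 (visit(R)): cur=R back=6 fwd=0
After 13 (visit(F)): cur=F back=7 fwd=0

Answer: yes no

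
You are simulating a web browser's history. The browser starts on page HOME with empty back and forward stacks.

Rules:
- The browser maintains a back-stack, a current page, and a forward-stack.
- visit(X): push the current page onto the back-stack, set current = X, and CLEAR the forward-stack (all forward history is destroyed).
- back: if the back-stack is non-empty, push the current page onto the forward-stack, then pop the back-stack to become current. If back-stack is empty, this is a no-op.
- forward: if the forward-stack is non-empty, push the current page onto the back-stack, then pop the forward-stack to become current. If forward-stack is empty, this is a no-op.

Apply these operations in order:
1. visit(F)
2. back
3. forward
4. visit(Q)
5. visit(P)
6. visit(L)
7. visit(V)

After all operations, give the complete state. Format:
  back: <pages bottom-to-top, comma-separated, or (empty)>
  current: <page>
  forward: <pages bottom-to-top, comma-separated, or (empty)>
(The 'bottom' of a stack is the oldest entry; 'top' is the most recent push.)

Answer: back: HOME,F,Q,P,L
current: V
forward: (empty)

Derivation:
After 1 (visit(F)): cur=F back=1 fwd=0
After 2 (back): cur=HOME back=0 fwd=1
After 3 (forward): cur=F back=1 fwd=0
After 4 (visit(Q)): cur=Q back=2 fwd=0
After 5 (visit(P)): cur=P back=3 fwd=0
After 6 (visit(L)): cur=L back=4 fwd=0
After 7 (visit(V)): cur=V back=5 fwd=0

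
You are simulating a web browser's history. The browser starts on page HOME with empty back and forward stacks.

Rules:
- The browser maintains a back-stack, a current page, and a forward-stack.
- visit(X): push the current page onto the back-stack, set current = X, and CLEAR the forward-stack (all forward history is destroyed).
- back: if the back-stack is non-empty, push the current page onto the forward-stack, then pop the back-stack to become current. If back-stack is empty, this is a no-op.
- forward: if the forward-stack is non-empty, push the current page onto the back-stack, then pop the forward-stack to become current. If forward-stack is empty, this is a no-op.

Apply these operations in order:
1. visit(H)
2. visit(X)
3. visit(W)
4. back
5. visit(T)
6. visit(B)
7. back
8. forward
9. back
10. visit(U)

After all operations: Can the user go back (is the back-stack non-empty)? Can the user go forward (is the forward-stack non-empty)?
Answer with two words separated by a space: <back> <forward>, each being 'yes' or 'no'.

Answer: yes no

Derivation:
After 1 (visit(H)): cur=H back=1 fwd=0
After 2 (visit(X)): cur=X back=2 fwd=0
After 3 (visit(W)): cur=W back=3 fwd=0
After 4 (back): cur=X back=2 fwd=1
After 5 (visit(T)): cur=T back=3 fwd=0
After 6 (visit(B)): cur=B back=4 fwd=0
After 7 (back): cur=T back=3 fwd=1
After 8 (forward): cur=B back=4 fwd=0
After 9 (back): cur=T back=3 fwd=1
After 10 (visit(U)): cur=U back=4 fwd=0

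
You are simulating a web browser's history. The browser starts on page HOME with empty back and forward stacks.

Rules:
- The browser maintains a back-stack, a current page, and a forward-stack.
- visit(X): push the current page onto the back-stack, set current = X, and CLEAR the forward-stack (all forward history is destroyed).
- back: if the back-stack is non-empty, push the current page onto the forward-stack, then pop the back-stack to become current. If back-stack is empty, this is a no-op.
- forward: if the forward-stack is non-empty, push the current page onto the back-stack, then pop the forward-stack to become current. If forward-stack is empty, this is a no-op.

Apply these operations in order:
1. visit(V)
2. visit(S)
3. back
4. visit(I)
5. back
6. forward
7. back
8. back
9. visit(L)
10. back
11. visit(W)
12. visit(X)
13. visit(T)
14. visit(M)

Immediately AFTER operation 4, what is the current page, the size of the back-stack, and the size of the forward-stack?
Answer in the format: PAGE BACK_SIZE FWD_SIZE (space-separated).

After 1 (visit(V)): cur=V back=1 fwd=0
After 2 (visit(S)): cur=S back=2 fwd=0
After 3 (back): cur=V back=1 fwd=1
After 4 (visit(I)): cur=I back=2 fwd=0

I 2 0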